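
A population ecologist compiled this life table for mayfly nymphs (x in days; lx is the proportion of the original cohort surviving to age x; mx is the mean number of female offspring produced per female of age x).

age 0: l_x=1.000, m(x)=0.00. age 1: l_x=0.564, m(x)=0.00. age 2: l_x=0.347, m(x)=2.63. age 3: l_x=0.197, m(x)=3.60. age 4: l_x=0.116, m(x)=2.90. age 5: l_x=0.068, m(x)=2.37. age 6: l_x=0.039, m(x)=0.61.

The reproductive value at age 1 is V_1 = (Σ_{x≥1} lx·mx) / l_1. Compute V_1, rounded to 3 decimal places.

lx·mx for x ≥ 1: 0, 0.91261, 0.7092, 0.3364, 0.16116, 0.02379 → sum = 2.14316
V_1 = 2.14316 / l_1 = 2.14316 / 0.564 = 3.799929… → 3.800

3.800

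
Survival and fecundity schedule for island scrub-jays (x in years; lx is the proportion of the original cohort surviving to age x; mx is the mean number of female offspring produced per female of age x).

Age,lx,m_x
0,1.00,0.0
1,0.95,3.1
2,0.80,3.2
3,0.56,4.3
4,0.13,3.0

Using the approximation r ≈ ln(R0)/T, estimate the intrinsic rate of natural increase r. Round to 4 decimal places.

1.0430

R0 = Σ lx·mx = 0 + 2.945 + 2.56 + 2.408 + 0.39 = 8.303
Σ x·lx·mx = 16.849; T = 16.849/8.303 = 2.02927…
r ≈ ln(R0)/T = ln(8.303)/2.02927… = 1.043045… → 1.0430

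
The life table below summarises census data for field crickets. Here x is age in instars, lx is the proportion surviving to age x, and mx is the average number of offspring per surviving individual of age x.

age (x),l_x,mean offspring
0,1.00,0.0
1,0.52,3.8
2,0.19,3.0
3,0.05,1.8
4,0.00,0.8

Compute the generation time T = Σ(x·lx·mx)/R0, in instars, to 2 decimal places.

lx·mx: 0, 1.976, 0.57, 0.09, 0 → R0 = 2.636
x·lx·mx: 0, 1.976, 1.14, 0.27, 0 → Σ = 3.386
T = 3.386 / 2.636 = 1.284522… → 1.28

1.28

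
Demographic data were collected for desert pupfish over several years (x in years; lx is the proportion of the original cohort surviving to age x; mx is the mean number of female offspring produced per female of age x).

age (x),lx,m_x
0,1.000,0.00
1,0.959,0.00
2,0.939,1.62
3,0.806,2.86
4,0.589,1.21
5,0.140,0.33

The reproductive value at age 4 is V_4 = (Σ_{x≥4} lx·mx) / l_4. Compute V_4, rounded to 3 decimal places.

1.288

lx·mx for x ≥ 4: 0.71269, 0.0462 → sum = 0.75889
V_4 = 0.75889 / l_4 = 0.75889 / 0.589 = 1.288438… → 1.288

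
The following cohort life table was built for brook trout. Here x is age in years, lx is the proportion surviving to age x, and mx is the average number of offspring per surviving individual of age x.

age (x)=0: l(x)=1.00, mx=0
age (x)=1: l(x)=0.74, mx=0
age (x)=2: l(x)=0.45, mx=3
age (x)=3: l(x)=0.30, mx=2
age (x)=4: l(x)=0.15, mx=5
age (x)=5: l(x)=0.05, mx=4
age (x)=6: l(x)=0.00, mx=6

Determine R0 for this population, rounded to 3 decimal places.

2.900

lx·mx by age: 0, 0, 1.35, 0.6, 0.75, 0.2, 0
R0 = Σ lx·mx = 2.9 → 2.900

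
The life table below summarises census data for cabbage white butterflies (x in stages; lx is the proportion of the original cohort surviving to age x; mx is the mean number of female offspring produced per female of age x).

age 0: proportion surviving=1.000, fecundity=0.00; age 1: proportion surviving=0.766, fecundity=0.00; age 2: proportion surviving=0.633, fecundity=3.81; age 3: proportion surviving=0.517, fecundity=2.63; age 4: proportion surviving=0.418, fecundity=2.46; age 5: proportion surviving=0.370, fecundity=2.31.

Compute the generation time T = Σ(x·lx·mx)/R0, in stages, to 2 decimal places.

lx·mx: 0, 0, 2.41173, 1.35971, 1.02828, 0.8547 → R0 = 5.65442
x·lx·mx: 0, 0, 4.82346, 4.07913, 4.11312, 4.2735 → Σ = 17.28921
T = 17.28921 / 5.65442 = 3.057645… → 3.06

3.06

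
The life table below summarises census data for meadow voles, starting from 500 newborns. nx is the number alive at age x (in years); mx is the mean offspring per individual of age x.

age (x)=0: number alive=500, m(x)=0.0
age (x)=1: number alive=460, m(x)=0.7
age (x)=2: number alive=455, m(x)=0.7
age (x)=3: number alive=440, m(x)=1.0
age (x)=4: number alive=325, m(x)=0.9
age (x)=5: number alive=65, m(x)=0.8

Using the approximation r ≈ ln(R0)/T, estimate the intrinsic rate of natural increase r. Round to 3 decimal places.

0.402

lx = nx/n0 = nx/500: 1, 0.92, 0.91, 0.88, 0.65, 0.13
R0 = Σ lx·mx = 0 + 0.644 + 0.637 + 0.88 + 0.585 + 0.104 = 2.85
Σ x·lx·mx = 7.418; T = 7.418/2.85 = 2.60281…
r ≈ ln(R0)/T = ln(2.85)/2.60281… = 0.40238… → 0.402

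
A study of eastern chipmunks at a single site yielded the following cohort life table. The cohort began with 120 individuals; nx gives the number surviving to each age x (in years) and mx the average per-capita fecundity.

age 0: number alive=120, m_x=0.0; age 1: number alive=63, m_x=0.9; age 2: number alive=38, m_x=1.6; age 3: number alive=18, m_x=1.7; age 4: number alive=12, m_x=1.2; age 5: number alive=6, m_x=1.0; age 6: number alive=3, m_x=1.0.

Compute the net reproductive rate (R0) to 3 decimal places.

1.429

lx = nx/n0 = nx/120: 1, 0.525, 0.31667…, 0.15, 0.1, 0.05, 0.025
lx·mx by age: 0, 0.4725, 0.506667…, 0.255, 0.12, 0.05, 0.025
R0 = Σ lx·mx = 1.429167… → 1.429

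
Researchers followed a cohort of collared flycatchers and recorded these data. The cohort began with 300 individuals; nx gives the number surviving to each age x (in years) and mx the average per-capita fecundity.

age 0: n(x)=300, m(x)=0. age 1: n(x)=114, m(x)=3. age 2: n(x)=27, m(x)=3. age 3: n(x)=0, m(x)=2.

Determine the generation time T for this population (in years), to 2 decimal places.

1.19

lx = nx/n0 = nx/300: 1, 0.38, 0.09, 0
lx·mx: 0, 1.14, 0.27, 0 → R0 = 1.41
x·lx·mx: 0, 1.14, 0.54, 0 → Σ = 1.68
T = 1.68 / 1.41 = 1.191489… → 1.19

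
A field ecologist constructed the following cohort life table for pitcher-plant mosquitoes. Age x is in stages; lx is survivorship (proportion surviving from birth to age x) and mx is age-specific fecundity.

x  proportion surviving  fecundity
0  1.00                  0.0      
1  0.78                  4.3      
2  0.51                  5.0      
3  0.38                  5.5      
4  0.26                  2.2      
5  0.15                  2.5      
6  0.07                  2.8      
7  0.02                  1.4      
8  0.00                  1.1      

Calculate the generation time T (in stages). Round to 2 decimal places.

2.21

lx·mx: 0, 3.354, 2.55, 2.09, 0.572, 0.375, 0.196, 0.028, 0 → R0 = 9.165
x·lx·mx: 0, 3.354, 5.1, 6.27, 2.288, 1.875, 1.176, 0.196, 0 → Σ = 20.259
T = 20.259 / 9.165 = 2.210475… → 2.21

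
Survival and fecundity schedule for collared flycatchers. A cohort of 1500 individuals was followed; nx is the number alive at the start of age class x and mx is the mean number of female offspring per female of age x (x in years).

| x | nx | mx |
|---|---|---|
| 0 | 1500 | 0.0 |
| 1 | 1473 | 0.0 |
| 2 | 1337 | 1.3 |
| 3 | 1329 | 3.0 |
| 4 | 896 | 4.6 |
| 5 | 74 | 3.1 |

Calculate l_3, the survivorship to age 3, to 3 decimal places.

0.886

l_3 = n_3/n_0 = 1329/1500 = 0.886 → 0.886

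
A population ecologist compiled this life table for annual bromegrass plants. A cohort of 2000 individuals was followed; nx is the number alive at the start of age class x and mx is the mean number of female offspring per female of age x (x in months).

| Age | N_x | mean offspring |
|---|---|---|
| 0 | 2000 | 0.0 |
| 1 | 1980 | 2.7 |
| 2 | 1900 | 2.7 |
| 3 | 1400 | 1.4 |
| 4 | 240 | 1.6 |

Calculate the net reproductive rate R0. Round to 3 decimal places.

lx = nx/n0 = nx/2000: 1, 0.99, 0.95, 0.7, 0.12
lx·mx by age: 0, 2.673, 2.565, 0.98, 0.192
R0 = Σ lx·mx = 6.41 → 6.410

6.410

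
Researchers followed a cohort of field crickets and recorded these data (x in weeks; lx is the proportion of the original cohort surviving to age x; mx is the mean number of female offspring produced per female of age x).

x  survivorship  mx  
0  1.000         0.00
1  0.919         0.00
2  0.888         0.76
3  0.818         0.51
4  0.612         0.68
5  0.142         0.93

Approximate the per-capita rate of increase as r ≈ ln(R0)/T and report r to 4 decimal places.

0.1648

R0 = Σ lx·mx = 0 + 0 + 0.67488 + 0.41718 + 0.41616 + 0.13206 = 1.64028
Σ x·lx·mx = 4.92624; T = 4.92624/1.64028 = 3.00329…
r ≈ ln(R0)/T = ln(1.64028)/3.00329… = 0.164775… → 0.1648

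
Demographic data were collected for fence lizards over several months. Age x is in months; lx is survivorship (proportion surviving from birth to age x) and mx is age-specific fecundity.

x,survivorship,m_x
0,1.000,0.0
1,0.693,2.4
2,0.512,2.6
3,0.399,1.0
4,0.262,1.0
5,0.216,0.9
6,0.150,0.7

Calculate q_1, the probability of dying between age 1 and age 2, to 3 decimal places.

0.261

q_1 = (l_1 − l_2) / l_1 = (0.693 − 0.512) / 0.693
     = 0.181 / 0.693 = 0.261183… → 0.261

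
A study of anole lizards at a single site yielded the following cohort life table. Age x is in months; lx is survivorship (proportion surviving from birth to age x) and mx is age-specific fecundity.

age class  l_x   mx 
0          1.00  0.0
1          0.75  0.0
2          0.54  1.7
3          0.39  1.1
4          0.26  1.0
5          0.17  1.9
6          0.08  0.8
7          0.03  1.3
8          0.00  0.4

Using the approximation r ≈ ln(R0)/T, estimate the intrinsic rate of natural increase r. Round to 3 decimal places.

R0 = Σ lx·mx = 0 + 0 + 0.918 + 0.429 + 0.26 + 0.323 + 0.064 + 0.039 + 0 = 2.033
Σ x·lx·mx = 6.435; T = 6.435/2.033 = 3.16527…
r ≈ ln(R0)/T = ln(2.033)/3.16527… = 0.22416… → 0.224

0.224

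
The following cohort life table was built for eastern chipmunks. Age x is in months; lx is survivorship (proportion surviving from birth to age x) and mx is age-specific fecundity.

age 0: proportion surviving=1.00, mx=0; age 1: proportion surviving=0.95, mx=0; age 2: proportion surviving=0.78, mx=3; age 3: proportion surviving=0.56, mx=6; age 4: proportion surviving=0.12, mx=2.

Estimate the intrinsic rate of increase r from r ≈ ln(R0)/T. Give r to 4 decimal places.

0.6732

R0 = Σ lx·mx = 0 + 0 + 2.34 + 3.36 + 0.24 = 5.94
Σ x·lx·mx = 15.72; T = 15.72/5.94 = 2.64646…
r ≈ ln(R0)/T = ln(5.94)/2.64646… = 0.673241… → 0.6732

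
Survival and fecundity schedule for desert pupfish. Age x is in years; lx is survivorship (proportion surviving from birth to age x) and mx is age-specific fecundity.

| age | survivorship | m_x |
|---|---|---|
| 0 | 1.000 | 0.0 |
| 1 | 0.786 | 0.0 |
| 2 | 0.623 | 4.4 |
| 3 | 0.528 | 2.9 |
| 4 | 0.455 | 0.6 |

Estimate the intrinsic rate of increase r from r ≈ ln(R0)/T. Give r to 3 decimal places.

0.616

R0 = Σ lx·mx = 0 + 0 + 2.7412 + 1.5312 + 0.273 = 4.5454
Σ x·lx·mx = 11.168; T = 11.168/4.5454 = 2.45699…
r ≈ ln(R0)/T = ln(4.5454)/2.45699… = 0.61625… → 0.616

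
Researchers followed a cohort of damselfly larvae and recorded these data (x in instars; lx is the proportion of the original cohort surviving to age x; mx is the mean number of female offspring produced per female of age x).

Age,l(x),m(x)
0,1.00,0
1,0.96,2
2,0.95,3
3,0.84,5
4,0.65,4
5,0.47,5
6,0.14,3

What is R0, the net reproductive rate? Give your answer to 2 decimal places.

14.34

lx·mx by age: 0, 1.92, 2.85, 4.2, 2.6, 2.35, 0.42
R0 = Σ lx·mx = 14.34 → 14.34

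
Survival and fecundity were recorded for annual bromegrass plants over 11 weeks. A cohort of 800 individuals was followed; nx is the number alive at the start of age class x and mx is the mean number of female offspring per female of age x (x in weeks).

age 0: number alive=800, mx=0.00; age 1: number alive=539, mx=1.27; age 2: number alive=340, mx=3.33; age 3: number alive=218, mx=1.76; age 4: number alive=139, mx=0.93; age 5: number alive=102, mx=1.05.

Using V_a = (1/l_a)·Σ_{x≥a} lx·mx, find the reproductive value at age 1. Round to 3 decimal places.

4.521

lx = nx/n0 = nx/800: 1, 0.67375, 0.425, 0.2725, 0.17375, 0.1275
lx·mx for x ≥ 1: 0.855663…, 1.41525, 0.4796, 0.161588…, 0.133875 → sum = 3.045975…
V_1 = 3.045975… / l_1 = 3.045975… / 0.67375 = 4.520928… → 4.521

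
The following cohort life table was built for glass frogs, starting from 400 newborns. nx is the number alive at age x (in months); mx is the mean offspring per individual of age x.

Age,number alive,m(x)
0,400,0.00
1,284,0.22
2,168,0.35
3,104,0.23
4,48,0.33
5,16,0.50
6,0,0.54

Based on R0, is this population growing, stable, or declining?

lx = nx/n0 = nx/400: 1, 0.71, 0.42, 0.26, 0.12, 0.04, 0
R0 = Σ lx·mx = 0 + 0.1562 + 0.147 + 0.0598 + 0.0396 + 0.02 + 0 = 0.4226
R0 < 1, so the population is declining.

declining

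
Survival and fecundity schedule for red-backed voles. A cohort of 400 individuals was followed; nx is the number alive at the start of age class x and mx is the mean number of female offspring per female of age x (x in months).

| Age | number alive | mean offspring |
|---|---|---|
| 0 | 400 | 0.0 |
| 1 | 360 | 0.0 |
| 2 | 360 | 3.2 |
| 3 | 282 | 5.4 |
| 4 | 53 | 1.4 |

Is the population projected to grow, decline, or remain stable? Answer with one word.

growing

lx = nx/n0 = nx/400: 1, 0.9, 0.9, 0.705, 0.1325
R0 = Σ lx·mx = 0 + 0 + 2.88 + 3.807 + 0.1855 = 6.8725
R0 > 1, so the population is growing.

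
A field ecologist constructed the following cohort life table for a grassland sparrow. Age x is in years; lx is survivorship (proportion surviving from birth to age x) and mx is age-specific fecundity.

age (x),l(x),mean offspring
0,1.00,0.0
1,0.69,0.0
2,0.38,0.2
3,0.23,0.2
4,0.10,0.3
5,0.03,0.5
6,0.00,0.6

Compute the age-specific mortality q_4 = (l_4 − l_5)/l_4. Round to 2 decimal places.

q_4 = (l_4 − l_5) / l_4 = (0.1 − 0.03) / 0.1
     = 0.07 / 0.1 = 0.7 → 0.70

0.70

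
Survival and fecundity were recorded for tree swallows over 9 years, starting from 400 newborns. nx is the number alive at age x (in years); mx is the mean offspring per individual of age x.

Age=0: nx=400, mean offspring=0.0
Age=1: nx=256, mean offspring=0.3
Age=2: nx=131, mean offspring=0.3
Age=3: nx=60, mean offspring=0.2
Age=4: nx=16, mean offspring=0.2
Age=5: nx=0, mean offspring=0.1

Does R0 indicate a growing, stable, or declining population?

lx = nx/n0 = nx/400: 1, 0.64, 0.3275, 0.15, 0.04, 0
R0 = Σ lx·mx = 0 + 0.192 + 0.09825 + 0.03 + 0.008 + 0 = 0.32825
R0 < 1, so the population is declining.

declining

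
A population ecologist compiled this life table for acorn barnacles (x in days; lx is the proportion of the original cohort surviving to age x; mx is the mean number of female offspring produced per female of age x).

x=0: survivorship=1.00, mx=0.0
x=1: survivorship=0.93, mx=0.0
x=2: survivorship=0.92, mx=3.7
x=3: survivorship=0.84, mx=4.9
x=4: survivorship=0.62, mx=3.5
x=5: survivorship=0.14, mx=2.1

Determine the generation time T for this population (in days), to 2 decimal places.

2.94

lx·mx: 0, 0, 3.404, 4.116, 2.17, 0.294 → R0 = 9.984
x·lx·mx: 0, 0, 6.808, 12.348, 8.68, 1.47 → Σ = 29.306
T = 29.306 / 9.984 = 2.935296… → 2.94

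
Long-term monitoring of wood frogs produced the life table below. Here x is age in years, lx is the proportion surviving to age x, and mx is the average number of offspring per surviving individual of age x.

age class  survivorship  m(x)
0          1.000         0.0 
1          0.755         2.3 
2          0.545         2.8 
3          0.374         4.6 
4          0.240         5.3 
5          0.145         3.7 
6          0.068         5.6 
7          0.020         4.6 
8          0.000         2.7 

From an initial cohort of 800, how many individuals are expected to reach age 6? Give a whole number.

54

Expected survivors = N0 · l_6 = 800 × 0.068 = 54.4 → 54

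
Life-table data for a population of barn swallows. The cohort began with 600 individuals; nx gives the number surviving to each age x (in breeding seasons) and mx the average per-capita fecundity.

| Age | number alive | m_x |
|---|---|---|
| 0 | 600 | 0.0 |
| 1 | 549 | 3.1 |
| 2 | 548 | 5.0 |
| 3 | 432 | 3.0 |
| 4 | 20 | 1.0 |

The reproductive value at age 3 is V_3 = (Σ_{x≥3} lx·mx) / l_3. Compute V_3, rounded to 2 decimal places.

lx = nx/n0 = nx/600: 1, 0.915, 0.91333…, 0.72, 0.03333…
lx·mx for x ≥ 3: 2.16, 0.033333… → sum = 2.193333…
V_3 = 2.193333… / l_3 = 2.193333… / 0.72 = 3.046296… → 3.05

3.05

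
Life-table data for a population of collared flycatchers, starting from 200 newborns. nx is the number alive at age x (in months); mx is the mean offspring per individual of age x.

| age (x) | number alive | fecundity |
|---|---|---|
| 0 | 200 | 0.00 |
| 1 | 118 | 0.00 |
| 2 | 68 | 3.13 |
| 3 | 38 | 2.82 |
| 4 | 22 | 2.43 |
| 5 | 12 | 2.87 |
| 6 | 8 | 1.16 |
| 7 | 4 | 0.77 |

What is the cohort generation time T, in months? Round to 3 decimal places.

lx = nx/n0 = nx/200: 1, 0.59, 0.34, 0.19, 0.11, 0.06, 0.04, 0.02
lx·mx: 0, 0, 1.0642, 0.5358, 0.2673, 0.1722, 0.0464, 0.0154 → R0 = 2.1013
x·lx·mx: 0, 0, 2.1284, 1.6074, 1.0692, 0.861, 0.2784, 0.1078 → Σ = 6.0522
T = 6.0522 / 2.1013 = 2.880217… → 2.880

2.880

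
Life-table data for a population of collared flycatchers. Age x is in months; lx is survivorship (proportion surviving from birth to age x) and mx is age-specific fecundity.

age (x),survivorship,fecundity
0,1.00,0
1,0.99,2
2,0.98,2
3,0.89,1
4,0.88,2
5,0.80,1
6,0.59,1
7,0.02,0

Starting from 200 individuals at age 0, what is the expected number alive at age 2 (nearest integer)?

196

Expected survivors = N0 · l_2 = 200 × 0.98 = 196 → 196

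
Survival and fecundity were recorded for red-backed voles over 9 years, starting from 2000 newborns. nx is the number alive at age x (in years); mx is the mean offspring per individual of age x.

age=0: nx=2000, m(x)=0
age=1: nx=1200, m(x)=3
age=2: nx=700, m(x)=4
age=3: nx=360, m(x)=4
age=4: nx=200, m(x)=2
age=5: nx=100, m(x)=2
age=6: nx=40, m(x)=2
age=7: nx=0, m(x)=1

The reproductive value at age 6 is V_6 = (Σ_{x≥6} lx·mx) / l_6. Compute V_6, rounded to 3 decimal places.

2.000

lx = nx/n0 = nx/2000: 1, 0.6, 0.35, 0.18, 0.1, 0.05, 0.02, 0
lx·mx for x ≥ 6: 0.04, 0 → sum = 0.04
V_6 = 0.04 / l_6 = 0.04 / 0.02 = 2 → 2.000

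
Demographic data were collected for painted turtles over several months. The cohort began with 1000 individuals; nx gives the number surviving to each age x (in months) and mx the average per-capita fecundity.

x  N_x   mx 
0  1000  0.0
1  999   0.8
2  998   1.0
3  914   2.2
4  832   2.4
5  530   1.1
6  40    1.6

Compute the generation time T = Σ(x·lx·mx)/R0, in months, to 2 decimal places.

lx = nx/n0 = nx/1000: 1, 0.999, 0.998, 0.914, 0.832, 0.53, 0.04
lx·mx: 0, 0.7992, 0.998, 2.0108, 1.9968, 0.583, 0.064 → R0 = 6.4518
x·lx·mx: 0, 0.7992, 1.996, 6.0324, 7.9872, 2.915, 0.384 → Σ = 20.1138
T = 20.1138 / 6.4518 = 3.117549… → 3.12

3.12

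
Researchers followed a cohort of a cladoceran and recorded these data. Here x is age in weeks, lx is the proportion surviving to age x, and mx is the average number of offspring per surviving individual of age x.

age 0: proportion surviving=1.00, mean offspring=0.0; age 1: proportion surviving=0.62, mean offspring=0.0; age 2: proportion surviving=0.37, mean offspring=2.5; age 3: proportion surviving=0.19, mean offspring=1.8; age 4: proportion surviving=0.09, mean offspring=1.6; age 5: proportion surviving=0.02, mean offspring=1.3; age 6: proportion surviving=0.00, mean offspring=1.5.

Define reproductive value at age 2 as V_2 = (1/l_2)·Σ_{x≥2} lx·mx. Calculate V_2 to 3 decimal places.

lx·mx for x ≥ 2: 0.925, 0.342, 0.144, 0.026, 0 → sum = 1.437
V_2 = 1.437 / l_2 = 1.437 / 0.37 = 3.883784… → 3.884

3.884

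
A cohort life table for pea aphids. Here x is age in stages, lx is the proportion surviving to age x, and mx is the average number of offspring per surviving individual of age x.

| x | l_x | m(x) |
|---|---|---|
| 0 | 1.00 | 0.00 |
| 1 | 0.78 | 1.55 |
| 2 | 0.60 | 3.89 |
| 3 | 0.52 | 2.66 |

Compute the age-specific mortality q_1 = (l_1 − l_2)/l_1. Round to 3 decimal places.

0.231

q_1 = (l_1 − l_2) / l_1 = (0.78 − 0.6) / 0.78
     = 0.18 / 0.78 = 0.230769… → 0.231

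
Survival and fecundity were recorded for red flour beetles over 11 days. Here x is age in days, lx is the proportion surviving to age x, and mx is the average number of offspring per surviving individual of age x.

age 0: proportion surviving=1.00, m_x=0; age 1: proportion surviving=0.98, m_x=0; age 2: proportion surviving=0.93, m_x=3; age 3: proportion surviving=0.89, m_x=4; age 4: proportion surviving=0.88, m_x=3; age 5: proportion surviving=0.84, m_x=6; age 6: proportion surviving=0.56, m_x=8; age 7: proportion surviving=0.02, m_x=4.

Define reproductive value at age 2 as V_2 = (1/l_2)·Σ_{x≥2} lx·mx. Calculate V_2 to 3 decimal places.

lx·mx for x ≥ 2: 2.79, 3.56, 2.64, 5.04, 4.48, 0.08 → sum = 18.59
V_2 = 18.59 / l_2 = 18.59 / 0.93 = 19.989247… → 19.989

19.989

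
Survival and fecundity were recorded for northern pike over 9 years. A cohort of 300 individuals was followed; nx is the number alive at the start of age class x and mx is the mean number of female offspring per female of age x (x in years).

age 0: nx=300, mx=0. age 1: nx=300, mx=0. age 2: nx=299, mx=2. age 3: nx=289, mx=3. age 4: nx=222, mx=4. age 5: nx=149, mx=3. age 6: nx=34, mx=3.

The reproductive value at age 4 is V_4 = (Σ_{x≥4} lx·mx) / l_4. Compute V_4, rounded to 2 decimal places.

6.47

lx = nx/n0 = nx/300: 1, 1, 0.99667…, 0.96333…, 0.74, 0.49667…, 0.11333…
lx·mx for x ≥ 4: 2.96, 1.49…, 0.34… → sum = 4.79…
V_4 = 4.79… / l_4 = 4.79… / 0.74 = 6.472973… → 6.47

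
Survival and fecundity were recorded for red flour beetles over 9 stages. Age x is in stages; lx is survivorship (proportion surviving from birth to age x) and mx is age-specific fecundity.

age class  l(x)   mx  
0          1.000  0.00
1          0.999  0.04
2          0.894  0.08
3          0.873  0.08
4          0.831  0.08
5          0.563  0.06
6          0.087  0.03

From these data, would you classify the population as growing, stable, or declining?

R0 = Σ lx·mx = 0 + 0.03996 + 0.07152 + 0.06984 + 0.06648 + 0.03378 + 0.00261 = 0.28419
R0 < 1, so the population is declining.

declining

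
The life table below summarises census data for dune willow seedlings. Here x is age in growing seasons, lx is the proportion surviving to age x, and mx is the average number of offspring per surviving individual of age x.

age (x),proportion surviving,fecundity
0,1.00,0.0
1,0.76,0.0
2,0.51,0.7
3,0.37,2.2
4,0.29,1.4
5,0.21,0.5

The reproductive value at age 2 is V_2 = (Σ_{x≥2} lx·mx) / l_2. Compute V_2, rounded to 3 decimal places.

lx·mx for x ≥ 2: 0.357, 0.814, 0.406, 0.105 → sum = 1.682
V_2 = 1.682 / l_2 = 1.682 / 0.51 = 3.298039… → 3.298

3.298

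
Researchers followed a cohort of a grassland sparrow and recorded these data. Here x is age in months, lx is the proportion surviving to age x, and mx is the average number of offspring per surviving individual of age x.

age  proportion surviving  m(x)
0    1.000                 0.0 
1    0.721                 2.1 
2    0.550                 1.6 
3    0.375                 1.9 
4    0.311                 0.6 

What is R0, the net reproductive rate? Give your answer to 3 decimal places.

lx·mx by age: 0, 1.5141, 0.88, 0.7125, 0.1866
R0 = Σ lx·mx = 3.2932 → 3.293

3.293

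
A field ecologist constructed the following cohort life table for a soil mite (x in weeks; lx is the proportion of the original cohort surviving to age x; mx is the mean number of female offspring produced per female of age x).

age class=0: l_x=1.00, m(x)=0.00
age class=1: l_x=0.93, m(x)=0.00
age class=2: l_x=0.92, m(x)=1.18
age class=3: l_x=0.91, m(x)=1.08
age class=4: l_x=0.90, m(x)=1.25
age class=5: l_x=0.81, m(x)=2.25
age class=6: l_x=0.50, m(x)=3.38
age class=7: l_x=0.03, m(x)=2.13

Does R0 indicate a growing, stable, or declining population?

growing

R0 = Σ lx·mx = 0 + 0 + 1.0856 + 0.9828 + 1.125 + 1.8225 + 1.69 + 0.0639 = 6.7698
R0 > 1, so the population is growing.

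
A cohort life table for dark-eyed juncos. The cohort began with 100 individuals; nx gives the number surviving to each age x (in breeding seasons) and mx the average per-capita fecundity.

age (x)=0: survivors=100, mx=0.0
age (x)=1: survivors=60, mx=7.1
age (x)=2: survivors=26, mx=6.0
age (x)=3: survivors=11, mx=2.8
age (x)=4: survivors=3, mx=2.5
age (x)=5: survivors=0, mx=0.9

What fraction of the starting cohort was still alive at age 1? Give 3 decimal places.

0.600

l_1 = n_1/n_0 = 60/100 = 0.6 → 0.600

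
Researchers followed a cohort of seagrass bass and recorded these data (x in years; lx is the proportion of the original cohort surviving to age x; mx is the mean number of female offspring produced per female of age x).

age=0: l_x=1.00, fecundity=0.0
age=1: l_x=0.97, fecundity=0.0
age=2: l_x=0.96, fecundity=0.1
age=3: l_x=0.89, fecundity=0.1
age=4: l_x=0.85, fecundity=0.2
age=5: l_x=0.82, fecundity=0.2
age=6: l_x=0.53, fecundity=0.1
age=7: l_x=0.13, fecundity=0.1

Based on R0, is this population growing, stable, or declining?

declining

R0 = Σ lx·mx = 0 + 0 + 0.096 + 0.089 + 0.17 + 0.164 + 0.053 + 0.013 = 0.585
R0 < 1, so the population is declining.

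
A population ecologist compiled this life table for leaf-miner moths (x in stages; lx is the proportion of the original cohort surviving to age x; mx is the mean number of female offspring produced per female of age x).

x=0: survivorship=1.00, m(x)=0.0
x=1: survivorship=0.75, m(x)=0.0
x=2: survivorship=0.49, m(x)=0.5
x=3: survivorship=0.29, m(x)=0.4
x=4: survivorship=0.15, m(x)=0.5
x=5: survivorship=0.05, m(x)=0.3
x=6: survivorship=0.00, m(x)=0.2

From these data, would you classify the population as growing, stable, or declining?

declining

R0 = Σ lx·mx = 0 + 0 + 0.245 + 0.116 + 0.075 + 0.015 + 0 = 0.451
R0 < 1, so the population is declining.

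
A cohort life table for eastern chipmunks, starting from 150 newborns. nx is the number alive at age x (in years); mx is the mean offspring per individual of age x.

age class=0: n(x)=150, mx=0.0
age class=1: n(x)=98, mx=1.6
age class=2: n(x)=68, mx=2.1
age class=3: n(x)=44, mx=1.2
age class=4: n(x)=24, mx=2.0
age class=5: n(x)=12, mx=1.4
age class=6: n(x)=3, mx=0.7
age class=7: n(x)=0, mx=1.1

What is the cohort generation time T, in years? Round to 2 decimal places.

2.12

lx = nx/n0 = nx/150: 1, 0.65333…, 0.45333…, 0.29333…, 0.16, 0.08, 0.02, 0
lx·mx: 0, 1.045333…, 0.952…, 0.352…, 0.32, 0.112, 0.014, 0 → R0 = 2.795333…
x·lx·mx: 0, 1.045333…, 1.904…, 1.056…, 1.28, 0.56, 0.084, 0 → Σ = 5.929333…
T = 5.929333… / 2.795333… = 2.121154… → 2.12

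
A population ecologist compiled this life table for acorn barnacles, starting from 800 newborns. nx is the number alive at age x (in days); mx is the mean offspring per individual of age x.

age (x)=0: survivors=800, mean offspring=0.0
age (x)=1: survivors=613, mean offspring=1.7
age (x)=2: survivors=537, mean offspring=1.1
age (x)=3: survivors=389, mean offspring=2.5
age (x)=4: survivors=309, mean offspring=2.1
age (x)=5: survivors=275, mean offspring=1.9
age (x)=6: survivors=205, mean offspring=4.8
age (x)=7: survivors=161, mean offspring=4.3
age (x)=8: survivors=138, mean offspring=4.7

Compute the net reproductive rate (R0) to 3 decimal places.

7.627

lx = nx/n0 = nx/800: 1, 0.76625, 0.67125, 0.48625, 0.38625, 0.34375, 0.25625, 0.20125, 0.1725
lx·mx by age: 0, 1.302625, 0.738375, 1.215625, 0.811125, 0.653125, 1.23, 0.865375, 0.81075
R0 = Σ lx·mx = 7.627 → 7.627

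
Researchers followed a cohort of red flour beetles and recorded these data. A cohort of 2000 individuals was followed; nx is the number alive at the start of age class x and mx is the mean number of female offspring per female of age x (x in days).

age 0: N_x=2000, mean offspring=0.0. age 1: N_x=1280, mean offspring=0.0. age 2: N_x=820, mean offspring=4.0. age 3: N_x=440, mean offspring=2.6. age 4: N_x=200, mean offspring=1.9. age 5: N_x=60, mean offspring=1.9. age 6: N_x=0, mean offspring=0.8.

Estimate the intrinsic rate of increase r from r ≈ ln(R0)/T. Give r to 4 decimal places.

lx = nx/n0 = nx/2000: 1, 0.64, 0.41, 0.22, 0.1, 0.03, 0
R0 = Σ lx·mx = 0 + 0 + 1.64 + 0.572 + 0.19 + 0.057 + 0 = 2.459
Σ x·lx·mx = 6.041; T = 6.041/2.459 = 2.45669…
r ≈ ln(R0)/T = ln(2.459)/2.45669… = 0.366247… → 0.3662

0.3662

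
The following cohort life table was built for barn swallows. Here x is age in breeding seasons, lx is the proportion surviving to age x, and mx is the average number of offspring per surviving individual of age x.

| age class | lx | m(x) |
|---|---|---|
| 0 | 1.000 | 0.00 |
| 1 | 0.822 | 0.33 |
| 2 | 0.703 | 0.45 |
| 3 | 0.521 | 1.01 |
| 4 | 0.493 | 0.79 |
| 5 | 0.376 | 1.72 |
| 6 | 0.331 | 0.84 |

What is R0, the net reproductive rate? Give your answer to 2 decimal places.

lx·mx by age: 0, 0.27126, 0.31635, 0.52621, 0.38947, 0.64672, 0.27804
R0 = Σ lx·mx = 2.42805 → 2.43

2.43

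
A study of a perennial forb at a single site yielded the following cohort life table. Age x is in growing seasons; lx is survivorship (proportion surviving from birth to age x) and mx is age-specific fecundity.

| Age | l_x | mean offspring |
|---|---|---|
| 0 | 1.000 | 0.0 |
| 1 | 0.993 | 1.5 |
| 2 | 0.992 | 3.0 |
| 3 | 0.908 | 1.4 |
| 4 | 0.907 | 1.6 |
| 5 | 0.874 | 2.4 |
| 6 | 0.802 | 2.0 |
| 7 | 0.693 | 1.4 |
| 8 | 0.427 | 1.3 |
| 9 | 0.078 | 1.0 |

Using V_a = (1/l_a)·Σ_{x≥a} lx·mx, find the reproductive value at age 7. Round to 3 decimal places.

2.314

lx·mx for x ≥ 7: 0.9702, 0.5551, 0.078 → sum = 1.6033
V_7 = 1.6033 / l_7 = 1.6033 / 0.693 = 2.313564… → 2.314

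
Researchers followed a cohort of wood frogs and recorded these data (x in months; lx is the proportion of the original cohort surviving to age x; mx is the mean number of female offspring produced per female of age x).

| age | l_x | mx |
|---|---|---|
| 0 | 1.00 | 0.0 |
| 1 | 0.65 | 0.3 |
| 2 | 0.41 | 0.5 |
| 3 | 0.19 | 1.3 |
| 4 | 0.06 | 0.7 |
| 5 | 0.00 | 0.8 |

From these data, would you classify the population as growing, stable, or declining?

R0 = Σ lx·mx = 0 + 0.195 + 0.205 + 0.247 + 0.042 + 0 = 0.689
R0 < 1, so the population is declining.

declining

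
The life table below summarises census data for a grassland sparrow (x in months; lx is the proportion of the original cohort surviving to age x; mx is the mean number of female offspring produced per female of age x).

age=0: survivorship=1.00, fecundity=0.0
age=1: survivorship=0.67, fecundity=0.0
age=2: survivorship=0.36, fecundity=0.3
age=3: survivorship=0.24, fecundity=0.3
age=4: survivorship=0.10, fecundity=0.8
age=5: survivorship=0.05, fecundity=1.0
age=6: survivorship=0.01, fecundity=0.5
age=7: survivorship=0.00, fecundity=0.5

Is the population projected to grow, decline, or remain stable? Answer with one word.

R0 = Σ lx·mx = 0 + 0 + 0.108 + 0.072 + 0.08 + 0.05 + 0.005 + 0 = 0.315
R0 < 1, so the population is declining.

declining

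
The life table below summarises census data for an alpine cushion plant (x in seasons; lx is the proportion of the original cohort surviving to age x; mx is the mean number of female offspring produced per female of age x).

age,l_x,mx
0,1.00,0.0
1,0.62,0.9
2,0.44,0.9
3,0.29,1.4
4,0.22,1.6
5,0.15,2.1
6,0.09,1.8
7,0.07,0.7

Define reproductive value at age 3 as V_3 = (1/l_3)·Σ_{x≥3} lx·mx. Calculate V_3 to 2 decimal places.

4.43

lx·mx for x ≥ 3: 0.406, 0.352, 0.315, 0.162, 0.049 → sum = 1.284
V_3 = 1.284 / l_3 = 1.284 / 0.29 = 4.427586… → 4.43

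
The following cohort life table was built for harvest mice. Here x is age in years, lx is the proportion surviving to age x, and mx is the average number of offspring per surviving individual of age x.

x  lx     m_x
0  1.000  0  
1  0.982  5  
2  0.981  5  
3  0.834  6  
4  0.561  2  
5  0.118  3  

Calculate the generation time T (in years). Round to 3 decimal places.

2.209

lx·mx: 0, 4.91, 4.905, 5.004, 1.122, 0.354 → R0 = 16.295
x·lx·mx: 0, 4.91, 9.81, 15.012, 4.488, 1.77 → Σ = 35.99
T = 35.99 / 16.295 = 2.208653… → 2.209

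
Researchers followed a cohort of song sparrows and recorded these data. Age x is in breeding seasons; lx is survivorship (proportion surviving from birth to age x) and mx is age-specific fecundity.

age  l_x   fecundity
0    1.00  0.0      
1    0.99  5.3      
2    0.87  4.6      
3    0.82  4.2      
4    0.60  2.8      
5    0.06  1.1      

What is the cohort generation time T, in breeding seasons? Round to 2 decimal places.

2.12

lx·mx: 0, 5.247, 4.002, 3.444, 1.68, 0.066 → R0 = 14.439
x·lx·mx: 0, 5.247, 8.004, 10.332, 6.72, 0.33 → Σ = 30.633
T = 30.633 / 14.439 = 2.121546… → 2.12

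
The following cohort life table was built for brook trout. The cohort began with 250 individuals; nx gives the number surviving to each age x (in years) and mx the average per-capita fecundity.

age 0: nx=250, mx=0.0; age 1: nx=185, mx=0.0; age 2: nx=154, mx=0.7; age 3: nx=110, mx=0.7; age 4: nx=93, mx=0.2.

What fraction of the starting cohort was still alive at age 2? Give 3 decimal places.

l_2 = n_2/n_0 = 154/250 = 0.616 → 0.616

0.616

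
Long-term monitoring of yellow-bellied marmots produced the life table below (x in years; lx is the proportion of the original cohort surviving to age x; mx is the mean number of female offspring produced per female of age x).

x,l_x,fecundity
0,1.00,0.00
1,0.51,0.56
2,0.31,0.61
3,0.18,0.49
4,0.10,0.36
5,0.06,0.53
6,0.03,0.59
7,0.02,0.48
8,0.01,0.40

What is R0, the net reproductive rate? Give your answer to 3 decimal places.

0.662

lx·mx by age: 0, 0.2856, 0.1891, 0.0882, 0.036, 0.0318, 0.0177, 0.0096, 0.004
R0 = Σ lx·mx = 0.662 → 0.662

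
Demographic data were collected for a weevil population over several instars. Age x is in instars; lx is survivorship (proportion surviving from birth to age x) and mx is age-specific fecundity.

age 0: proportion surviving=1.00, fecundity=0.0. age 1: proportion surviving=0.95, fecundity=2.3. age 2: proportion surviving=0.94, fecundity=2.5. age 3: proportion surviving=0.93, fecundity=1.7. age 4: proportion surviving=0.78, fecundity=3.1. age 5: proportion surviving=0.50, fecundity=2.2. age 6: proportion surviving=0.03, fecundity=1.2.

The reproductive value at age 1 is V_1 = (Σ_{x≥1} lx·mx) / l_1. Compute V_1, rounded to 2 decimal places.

10.18

lx·mx for x ≥ 1: 2.185, 2.35, 1.581, 2.418, 1.1, 0.036 → sum = 9.67
V_1 = 9.67 / l_1 = 9.67 / 0.95 = 10.178947… → 10.18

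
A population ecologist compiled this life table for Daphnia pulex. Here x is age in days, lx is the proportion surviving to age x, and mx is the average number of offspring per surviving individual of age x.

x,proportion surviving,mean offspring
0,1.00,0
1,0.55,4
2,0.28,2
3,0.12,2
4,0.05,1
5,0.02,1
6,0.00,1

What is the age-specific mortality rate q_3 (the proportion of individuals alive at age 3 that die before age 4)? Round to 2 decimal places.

q_3 = (l_3 − l_4) / l_3 = (0.12 − 0.05) / 0.12
     = 0.07 / 0.12 = 0.583333… → 0.58

0.58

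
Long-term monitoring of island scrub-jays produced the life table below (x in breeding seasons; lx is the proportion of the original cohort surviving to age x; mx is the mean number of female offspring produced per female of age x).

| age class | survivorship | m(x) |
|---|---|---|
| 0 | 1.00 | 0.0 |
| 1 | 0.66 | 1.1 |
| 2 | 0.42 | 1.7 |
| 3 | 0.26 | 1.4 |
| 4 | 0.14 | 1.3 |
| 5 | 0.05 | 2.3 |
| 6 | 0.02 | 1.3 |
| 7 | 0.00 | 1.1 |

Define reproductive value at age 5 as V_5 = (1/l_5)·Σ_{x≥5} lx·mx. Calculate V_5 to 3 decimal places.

2.820

lx·mx for x ≥ 5: 0.115, 0.026, 0 → sum = 0.141
V_5 = 0.141 / l_5 = 0.141 / 0.05 = 2.82 → 2.820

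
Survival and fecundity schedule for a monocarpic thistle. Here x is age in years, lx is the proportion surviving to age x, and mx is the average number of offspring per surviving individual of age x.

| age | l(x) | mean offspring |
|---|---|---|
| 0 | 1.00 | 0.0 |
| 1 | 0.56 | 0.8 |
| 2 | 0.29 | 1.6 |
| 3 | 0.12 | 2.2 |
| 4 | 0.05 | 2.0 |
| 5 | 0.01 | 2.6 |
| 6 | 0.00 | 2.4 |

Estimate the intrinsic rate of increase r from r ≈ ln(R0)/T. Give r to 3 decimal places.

0.127

R0 = Σ lx·mx = 0 + 0.448 + 0.464 + 0.264 + 0.1 + 0.026 + 0 = 1.302
Σ x·lx·mx = 2.698; T = 2.698/1.302 = 2.0722…
r ≈ ln(R0)/T = ln(1.302)/2.0722… = 0.12735… → 0.127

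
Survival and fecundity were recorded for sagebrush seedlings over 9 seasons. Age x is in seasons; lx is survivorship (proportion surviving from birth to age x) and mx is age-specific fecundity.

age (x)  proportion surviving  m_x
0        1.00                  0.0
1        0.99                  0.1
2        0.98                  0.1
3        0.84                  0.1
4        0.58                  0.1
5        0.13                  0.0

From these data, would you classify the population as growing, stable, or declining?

declining

R0 = Σ lx·mx = 0 + 0.099 + 0.098 + 0.084 + 0.058 + 0 = 0.339
R0 < 1, so the population is declining.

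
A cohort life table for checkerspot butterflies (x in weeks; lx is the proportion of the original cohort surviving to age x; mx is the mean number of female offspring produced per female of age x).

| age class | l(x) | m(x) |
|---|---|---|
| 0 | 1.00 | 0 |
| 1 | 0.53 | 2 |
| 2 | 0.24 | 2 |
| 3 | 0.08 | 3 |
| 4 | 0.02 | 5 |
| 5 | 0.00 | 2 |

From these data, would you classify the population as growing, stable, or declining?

R0 = Σ lx·mx = 0 + 1.06 + 0.48 + 0.24 + 0.1 + 0 = 1.88
R0 > 1, so the population is growing.

growing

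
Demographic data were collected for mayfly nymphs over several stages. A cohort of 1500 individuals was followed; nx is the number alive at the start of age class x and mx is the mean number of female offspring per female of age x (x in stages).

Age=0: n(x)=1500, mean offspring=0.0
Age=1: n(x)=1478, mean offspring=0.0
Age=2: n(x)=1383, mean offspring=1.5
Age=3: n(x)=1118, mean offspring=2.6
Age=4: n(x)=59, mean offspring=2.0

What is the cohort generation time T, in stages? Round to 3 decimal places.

2.616

lx = nx/n0 = nx/1500: 1, 0.98533…, 0.922, 0.74533…, 0.03933…
lx·mx: 0, 0, 1.383, 1.937867…, 0.078667… → R0 = 3.399533…
x·lx·mx: 0, 0, 2.766, 5.8136…, 0.314667… → Σ = 8.894267…
T = 8.894267… / 3.399533… = 2.61632… → 2.616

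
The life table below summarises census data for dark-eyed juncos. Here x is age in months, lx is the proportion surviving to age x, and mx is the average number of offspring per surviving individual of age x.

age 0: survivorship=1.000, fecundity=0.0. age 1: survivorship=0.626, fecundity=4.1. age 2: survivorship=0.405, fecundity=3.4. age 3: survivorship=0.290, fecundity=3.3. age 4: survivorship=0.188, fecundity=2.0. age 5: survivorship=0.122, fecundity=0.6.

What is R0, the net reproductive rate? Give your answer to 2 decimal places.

lx·mx by age: 0, 2.5666, 1.377, 0.957, 0.376, 0.0732
R0 = Σ lx·mx = 5.3498 → 5.35

5.35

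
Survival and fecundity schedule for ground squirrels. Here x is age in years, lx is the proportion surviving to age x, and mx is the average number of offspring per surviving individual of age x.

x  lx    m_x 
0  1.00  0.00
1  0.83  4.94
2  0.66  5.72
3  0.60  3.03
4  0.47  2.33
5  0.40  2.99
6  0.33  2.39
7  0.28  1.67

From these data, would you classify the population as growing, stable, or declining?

R0 = Σ lx·mx = 0 + 4.1002 + 3.7752 + 1.818 + 1.0951 + 1.196 + 0.7887 + 0.4676 = 13.2408
R0 > 1, so the population is growing.

growing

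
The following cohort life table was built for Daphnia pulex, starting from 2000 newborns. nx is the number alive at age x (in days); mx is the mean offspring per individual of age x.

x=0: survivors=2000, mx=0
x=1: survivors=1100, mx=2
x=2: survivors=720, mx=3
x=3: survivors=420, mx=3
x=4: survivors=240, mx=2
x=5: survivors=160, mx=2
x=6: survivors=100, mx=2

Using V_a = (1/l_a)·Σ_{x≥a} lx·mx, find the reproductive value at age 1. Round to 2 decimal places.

lx = nx/n0 = nx/2000: 1, 0.55, 0.36, 0.21, 0.12, 0.08, 0.05
lx·mx for x ≥ 1: 1.1, 1.08, 0.63, 0.24, 0.16, 0.1 → sum = 3.31
V_1 = 3.31 / l_1 = 3.31 / 0.55 = 6.018182… → 6.02

6.02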